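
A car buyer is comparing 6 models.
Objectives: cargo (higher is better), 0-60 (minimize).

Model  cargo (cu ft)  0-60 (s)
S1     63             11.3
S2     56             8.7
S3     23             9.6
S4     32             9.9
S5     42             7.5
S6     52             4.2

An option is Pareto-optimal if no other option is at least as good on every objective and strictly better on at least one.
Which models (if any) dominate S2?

none

S1: worse on 0-60 (11.3 vs 8.7).
S3: worse on cargo (23 vs 56).
S4: worse on cargo (32 vs 56).
S5: worse on cargo (42 vs 56).
S6: worse on cargo (52 vs 56).
No option dominates S2.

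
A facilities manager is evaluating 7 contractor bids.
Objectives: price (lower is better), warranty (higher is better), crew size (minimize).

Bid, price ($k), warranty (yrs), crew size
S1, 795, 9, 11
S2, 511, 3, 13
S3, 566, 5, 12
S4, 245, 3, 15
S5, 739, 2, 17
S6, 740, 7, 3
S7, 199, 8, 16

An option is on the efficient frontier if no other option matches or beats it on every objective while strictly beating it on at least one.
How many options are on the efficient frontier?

S1: not dominated (best warranty).
S2: not dominated.
S3: not dominated.
S4: not dominated.
S5: dominated by S2 (price 511≤739, warranty 3≥2, crew size 13≤17).
S6: not dominated (best crew size).
S7: not dominated (best price).
Pareto-optimal: S1, S2, S3, S4, S6, S7 → 6.

6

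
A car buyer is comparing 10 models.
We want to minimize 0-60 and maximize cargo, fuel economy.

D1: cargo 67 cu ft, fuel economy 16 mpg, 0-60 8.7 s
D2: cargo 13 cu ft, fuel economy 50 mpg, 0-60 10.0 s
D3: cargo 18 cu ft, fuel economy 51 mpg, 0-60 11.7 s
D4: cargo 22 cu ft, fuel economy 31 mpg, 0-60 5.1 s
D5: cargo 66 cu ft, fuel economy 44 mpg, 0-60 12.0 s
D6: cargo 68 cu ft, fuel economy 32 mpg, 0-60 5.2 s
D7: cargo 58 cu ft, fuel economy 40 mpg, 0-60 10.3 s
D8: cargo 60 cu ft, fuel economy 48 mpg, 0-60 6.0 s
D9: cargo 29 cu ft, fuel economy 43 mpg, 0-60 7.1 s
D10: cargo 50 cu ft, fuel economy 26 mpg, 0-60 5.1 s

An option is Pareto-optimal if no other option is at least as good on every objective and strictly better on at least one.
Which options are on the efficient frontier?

D2, D3, D4, D5, D6, D8, D10

D1: dominated by D6 (cargo 68≥67, fuel economy 32≥16, 0-60 5.2≤8.7).
D2: not dominated.
D3: not dominated (best fuel economy).
D4: not dominated.
D5: not dominated.
D6: not dominated (best cargo).
D7: dominated by D8 (cargo 60≥58, fuel economy 48≥40, 0-60 6.0≤10.3).
D8: not dominated.
D9: dominated by D8 (cargo 60≥29, fuel economy 48≥43, 0-60 6.0≤7.1).
D10: not dominated.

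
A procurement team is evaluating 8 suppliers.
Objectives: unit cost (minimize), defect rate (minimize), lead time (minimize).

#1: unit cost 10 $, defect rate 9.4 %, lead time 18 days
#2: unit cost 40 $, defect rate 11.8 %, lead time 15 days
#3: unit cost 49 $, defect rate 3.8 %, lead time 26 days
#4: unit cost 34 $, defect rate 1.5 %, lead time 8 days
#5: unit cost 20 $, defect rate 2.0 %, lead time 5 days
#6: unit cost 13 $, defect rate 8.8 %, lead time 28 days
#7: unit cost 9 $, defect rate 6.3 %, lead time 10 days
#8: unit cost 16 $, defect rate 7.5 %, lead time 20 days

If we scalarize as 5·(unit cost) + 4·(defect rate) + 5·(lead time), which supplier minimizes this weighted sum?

#7

#1: 5·10 + 4·9.4 + 5·18 = 177.6
#2: 5·40 + 4·11.8 + 5·15 = 322.2
#3: 5·49 + 4·3.8 + 5·26 = 390.2
#4: 5·34 + 4·1.5 + 5·8 = 216.0
#5: 5·20 + 4·2.0 + 5·5 = 133.0
#6: 5·13 + 4·8.8 + 5·28 = 240.2
#7: 5·9 + 4·6.3 + 5·10 = 120.2
#8: 5·16 + 4·7.5 + 5·20 = 210.0
Lowest: #7 at 120.2.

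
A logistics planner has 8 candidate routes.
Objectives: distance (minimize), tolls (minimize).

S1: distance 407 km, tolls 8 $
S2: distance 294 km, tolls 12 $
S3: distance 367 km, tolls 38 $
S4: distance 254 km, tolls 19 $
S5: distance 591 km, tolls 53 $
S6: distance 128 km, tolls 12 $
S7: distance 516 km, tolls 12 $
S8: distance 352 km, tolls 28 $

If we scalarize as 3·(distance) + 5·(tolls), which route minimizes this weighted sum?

S1: 3·407 + 5·8 = 1261
S2: 3·294 + 5·12 = 942
S3: 3·367 + 5·38 = 1291
S4: 3·254 + 5·19 = 857
S5: 3·591 + 5·53 = 2038
S6: 3·128 + 5·12 = 444
S7: 3·516 + 5·12 = 1608
S8: 3·352 + 5·28 = 1196
Lowest: S6 at 444.

S6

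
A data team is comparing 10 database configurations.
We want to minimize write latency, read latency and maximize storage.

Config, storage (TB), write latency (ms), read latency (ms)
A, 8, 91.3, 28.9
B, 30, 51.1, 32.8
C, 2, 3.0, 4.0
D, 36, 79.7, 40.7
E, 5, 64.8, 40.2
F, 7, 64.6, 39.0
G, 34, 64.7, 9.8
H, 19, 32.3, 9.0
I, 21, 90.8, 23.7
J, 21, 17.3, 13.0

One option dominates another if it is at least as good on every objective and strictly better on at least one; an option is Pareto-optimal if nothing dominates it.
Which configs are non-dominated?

A: dominated by G (storage 34≥8, write latency 64.7≤91.3, read latency 9.8≤28.9).
B: not dominated.
C: not dominated (best write latency).
D: not dominated (best storage).
E: dominated by B (storage 30≥5, write latency 51.1≤64.8, read latency 32.8≤40.2).
F: dominated by B (storage 30≥7, write latency 51.1≤64.6, read latency 32.8≤39.0).
G: not dominated.
H: not dominated.
I: dominated by G (storage 34≥21, write latency 64.7≤90.8, read latency 9.8≤23.7).
J: not dominated.

B, C, D, G, H, J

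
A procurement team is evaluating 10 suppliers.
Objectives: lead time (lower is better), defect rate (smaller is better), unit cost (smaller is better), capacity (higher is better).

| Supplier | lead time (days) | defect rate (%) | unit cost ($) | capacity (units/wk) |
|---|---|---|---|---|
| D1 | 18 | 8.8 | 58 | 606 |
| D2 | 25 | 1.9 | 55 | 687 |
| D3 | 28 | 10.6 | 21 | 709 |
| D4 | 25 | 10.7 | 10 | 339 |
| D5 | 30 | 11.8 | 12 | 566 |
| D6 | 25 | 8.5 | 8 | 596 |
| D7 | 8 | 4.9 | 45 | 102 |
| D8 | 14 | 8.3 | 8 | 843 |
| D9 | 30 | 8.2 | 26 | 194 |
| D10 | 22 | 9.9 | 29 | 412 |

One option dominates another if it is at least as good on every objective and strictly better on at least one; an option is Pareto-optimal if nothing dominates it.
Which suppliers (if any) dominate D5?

D6, D8

D6: lead time 25≤30, defect rate 8.5≤11.8, unit cost 8≤12, capacity 596≥566 — dominates D5.
D8: lead time 14≤30, defect rate 8.3≤11.8, unit cost 8≤12, capacity 843≥566 — dominates D5.
Others (D1, D2, D3, D4, D7, D9, D10) are each worse than D5 on at least one objective.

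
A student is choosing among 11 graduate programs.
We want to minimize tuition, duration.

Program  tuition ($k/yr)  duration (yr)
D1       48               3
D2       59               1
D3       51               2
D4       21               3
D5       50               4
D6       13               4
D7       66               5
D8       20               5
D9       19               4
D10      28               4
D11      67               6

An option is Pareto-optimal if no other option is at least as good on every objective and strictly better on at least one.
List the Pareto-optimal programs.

D1: dominated by D4 (tuition 21≤48, duration 3≤3).
D2: not dominated (best duration).
D3: not dominated.
D4: not dominated.
D5: dominated by D1 (tuition 48≤50, duration 3≤4).
D6: not dominated (best tuition).
D7: dominated by D1 (tuition 48≤66, duration 3≤5).
D8: dominated by D6 (tuition 13≤20, duration 4≤5).
D9: dominated by D6 (tuition 13≤19, duration 4≤4).
D10: dominated by D4 (tuition 21≤28, duration 3≤4).
D11: dominated by D1 (tuition 48≤67, duration 3≤6).

D2, D3, D4, D6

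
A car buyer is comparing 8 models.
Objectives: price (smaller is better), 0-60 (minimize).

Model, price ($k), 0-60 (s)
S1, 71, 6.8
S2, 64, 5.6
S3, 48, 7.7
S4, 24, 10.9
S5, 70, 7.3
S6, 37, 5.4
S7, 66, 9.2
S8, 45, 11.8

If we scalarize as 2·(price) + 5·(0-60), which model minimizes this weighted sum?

S1: 2·71 + 5·6.8 = 176.0
S2: 2·64 + 5·5.6 = 156.0
S3: 2·48 + 5·7.7 = 134.5
S4: 2·24 + 5·10.9 = 102.5
S5: 2·70 + 5·7.3 = 176.5
S6: 2·37 + 5·5.4 = 101.0
S7: 2·66 + 5·9.2 = 178.0
S8: 2·45 + 5·11.8 = 149.0
Lowest: S6 at 101.0.

S6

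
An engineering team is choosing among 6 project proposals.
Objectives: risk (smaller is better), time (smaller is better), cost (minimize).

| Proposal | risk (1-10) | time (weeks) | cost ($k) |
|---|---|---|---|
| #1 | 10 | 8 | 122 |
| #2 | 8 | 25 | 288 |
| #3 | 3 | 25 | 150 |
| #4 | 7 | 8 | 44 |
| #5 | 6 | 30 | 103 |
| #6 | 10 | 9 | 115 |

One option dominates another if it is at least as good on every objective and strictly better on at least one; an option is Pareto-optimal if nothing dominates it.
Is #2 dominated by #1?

No

#1 vs #2: #1 is worse on risk (10 vs 8), so it does not dominate #2.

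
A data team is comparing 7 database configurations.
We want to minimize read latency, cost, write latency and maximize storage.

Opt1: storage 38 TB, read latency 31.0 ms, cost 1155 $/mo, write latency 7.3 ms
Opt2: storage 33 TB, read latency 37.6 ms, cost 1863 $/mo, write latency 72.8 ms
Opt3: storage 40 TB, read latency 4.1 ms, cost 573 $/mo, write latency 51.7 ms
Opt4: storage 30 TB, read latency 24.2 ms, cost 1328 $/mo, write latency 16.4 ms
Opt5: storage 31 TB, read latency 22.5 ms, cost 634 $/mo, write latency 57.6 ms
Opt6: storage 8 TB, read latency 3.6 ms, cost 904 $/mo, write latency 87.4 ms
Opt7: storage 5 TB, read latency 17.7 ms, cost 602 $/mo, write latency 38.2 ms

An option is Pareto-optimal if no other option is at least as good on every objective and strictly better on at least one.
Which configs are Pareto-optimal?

Opt1: not dominated (best write latency).
Opt2: dominated by Opt1 (storage 38≥33, read latency 31.0≤37.6, cost 1155≤1863, write latency 7.3≤72.8).
Opt3: not dominated (best storage).
Opt4: not dominated.
Opt5: dominated by Opt3 (storage 40≥31, read latency 4.1≤22.5, cost 573≤634, write latency 51.7≤57.6).
Opt6: not dominated (best read latency).
Opt7: not dominated.

Opt1, Opt3, Opt4, Opt6, Opt7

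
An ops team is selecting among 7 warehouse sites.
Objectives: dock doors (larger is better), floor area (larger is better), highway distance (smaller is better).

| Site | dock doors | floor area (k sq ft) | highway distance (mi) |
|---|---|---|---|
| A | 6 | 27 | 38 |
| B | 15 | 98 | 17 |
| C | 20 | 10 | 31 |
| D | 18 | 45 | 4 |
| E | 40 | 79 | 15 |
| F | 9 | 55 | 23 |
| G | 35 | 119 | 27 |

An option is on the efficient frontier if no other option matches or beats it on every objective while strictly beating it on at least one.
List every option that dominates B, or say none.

none

A: worse on dock doors (6 vs 15).
C: worse on floor area (10 vs 98).
D: worse on floor area (45 vs 98).
E: worse on floor area (79 vs 98).
F: worse on dock doors (9 vs 15).
G: worse on highway distance (27 vs 17).
No option dominates B.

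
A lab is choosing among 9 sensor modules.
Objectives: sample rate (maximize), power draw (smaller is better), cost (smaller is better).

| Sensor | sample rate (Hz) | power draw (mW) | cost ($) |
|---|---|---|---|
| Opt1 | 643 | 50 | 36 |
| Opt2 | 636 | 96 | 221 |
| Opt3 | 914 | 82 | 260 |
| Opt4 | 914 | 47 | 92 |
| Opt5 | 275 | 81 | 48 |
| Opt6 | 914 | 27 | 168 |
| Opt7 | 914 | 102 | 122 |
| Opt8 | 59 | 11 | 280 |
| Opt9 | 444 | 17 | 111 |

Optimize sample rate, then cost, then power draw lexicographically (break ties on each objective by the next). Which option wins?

First maximize sample rate: best is 914, kept {Opt3, Opt4, Opt6, Opt7}.
Then minimize cost: best is 92, kept {Opt4}.

Opt4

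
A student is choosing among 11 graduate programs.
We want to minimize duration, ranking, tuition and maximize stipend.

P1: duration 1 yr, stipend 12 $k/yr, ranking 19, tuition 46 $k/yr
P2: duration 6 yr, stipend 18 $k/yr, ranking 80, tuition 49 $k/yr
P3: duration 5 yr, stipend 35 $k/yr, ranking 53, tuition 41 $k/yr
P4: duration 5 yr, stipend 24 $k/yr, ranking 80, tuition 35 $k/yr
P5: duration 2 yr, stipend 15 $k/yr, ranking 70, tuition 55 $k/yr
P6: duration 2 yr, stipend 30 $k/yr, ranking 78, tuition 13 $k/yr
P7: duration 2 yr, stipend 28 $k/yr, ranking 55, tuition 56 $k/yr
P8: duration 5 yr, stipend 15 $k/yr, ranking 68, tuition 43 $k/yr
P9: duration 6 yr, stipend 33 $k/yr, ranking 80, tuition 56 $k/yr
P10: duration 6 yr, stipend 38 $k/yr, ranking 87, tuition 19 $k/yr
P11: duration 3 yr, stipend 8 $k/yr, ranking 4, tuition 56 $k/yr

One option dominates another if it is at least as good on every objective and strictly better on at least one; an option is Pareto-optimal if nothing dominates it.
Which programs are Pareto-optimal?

P1: not dominated (best duration).
P2: dominated by P3 (duration 5≤6, stipend 35≥18, ranking 53≤80, tuition 41≤49).
P3: not dominated.
P4: dominated by P6 (duration 2≤5, stipend 30≥24, ranking 78≤80, tuition 13≤35).
P5: not dominated.
P6: not dominated (best tuition).
P7: not dominated.
P8: dominated by P3 (duration 5≤5, stipend 35≥15, ranking 53≤68, tuition 41≤43).
P9: dominated by P3 (duration 5≤6, stipend 35≥33, ranking 53≤80, tuition 41≤56).
P10: not dominated (best stipend).
P11: not dominated (best ranking).

P1, P3, P5, P6, P7, P10, P11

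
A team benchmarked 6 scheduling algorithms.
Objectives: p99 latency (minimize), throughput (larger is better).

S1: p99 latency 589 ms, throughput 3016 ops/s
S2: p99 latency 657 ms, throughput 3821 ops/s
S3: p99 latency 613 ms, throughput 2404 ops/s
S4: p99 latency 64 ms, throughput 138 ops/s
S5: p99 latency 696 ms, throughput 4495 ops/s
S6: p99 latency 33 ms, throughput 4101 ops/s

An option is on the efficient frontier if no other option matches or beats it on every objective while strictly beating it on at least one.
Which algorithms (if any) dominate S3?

S1, S6

S1: p99 latency 589≤613, throughput 3016≥2404 — dominates S3.
S6: p99 latency 33≤613, throughput 4101≥2404 — dominates S3.
Others (S2, S4, S5) are each worse than S3 on at least one objective.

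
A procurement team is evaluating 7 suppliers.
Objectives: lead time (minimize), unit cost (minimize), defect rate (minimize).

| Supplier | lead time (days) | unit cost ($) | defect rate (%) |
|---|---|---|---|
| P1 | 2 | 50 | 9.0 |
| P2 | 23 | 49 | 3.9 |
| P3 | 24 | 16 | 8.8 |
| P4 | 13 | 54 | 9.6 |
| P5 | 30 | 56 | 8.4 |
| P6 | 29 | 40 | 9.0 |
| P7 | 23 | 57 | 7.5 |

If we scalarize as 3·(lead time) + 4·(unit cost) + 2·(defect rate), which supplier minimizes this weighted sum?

P1: 3·2 + 4·50 + 2·9.0 = 224.0
P2: 3·23 + 4·49 + 2·3.9 = 272.8
P3: 3·24 + 4·16 + 2·8.8 = 153.6
P4: 3·13 + 4·54 + 2·9.6 = 274.2
P5: 3·30 + 4·56 + 2·8.4 = 330.8
P6: 3·29 + 4·40 + 2·9.0 = 265.0
P7: 3·23 + 4·57 + 2·7.5 = 312.0
Lowest: P3 at 153.6.

P3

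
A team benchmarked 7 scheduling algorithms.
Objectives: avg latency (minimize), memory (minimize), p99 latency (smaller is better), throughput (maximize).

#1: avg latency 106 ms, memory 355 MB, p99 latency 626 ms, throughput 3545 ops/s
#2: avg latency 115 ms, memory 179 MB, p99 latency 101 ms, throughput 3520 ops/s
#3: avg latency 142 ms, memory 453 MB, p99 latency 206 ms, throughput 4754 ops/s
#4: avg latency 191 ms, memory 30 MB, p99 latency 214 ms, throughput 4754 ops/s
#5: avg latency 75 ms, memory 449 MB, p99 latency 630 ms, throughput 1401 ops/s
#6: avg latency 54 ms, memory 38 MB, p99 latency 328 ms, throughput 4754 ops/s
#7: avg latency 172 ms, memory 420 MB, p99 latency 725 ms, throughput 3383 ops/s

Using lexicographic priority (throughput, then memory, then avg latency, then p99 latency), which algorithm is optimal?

#4

First maximize throughput: best is 4754, kept {#3, #4, #6}.
Then minimize memory: best is 30, kept {#4}.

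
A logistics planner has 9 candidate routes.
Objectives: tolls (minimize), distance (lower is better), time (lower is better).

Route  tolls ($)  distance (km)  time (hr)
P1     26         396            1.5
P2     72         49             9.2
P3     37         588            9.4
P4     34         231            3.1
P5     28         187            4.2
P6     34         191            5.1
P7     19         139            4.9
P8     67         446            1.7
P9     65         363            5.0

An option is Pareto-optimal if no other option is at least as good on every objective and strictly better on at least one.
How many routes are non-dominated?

5

P1: not dominated (best time).
P2: not dominated (best distance).
P3: dominated by P1 (tolls 26≤37, distance 396≤588, time 1.5≤9.4).
P4: not dominated.
P5: not dominated.
P6: dominated by P5 (tolls 28≤34, distance 187≤191, time 4.2≤5.1).
P7: not dominated (best tolls).
P8: dominated by P1 (tolls 26≤67, distance 396≤446, time 1.5≤1.7).
P9: dominated by P4 (tolls 34≤65, distance 231≤363, time 3.1≤5.0).
Pareto-optimal: P1, P2, P4, P5, P7 → 5.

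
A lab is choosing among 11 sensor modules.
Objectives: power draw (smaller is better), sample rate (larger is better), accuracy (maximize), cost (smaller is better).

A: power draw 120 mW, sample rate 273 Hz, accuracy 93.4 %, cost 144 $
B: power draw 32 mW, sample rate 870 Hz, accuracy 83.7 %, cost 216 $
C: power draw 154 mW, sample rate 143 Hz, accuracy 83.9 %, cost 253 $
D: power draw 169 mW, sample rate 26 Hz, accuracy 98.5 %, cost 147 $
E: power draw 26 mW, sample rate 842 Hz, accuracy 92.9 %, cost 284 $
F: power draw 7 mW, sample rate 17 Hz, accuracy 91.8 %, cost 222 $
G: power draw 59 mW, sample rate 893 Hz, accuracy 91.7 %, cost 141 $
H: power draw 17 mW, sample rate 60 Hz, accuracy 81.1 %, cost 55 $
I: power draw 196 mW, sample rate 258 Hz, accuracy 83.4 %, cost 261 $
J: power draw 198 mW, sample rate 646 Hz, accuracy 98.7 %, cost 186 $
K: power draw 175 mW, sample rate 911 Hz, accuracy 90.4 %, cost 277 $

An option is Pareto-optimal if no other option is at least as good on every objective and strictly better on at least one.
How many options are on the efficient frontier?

A: not dominated.
B: not dominated.
C: dominated by A (power draw 120≤154, sample rate 273≥143, accuracy 93.4≥83.9, cost 144≤253).
D: not dominated.
E: not dominated.
F: not dominated (best power draw).
G: not dominated.
H: not dominated (best cost).
I: dominated by A (power draw 120≤196, sample rate 273≥258, accuracy 93.4≥83.4, cost 144≤261).
J: not dominated (best accuracy).
K: not dominated (best sample rate).
Pareto-optimal: A, B, D, E, F, G, H, J, K → 9.

9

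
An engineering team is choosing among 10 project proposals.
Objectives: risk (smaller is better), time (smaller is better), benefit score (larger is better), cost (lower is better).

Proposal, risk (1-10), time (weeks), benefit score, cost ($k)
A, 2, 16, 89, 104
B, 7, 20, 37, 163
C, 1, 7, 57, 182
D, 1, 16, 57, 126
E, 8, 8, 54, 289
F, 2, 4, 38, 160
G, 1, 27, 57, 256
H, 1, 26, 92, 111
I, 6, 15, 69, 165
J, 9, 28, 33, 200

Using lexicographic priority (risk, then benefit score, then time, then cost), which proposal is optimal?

First minimize risk: best is 1, kept {C, D, G, H}.
Then maximize benefit score: best is 92, kept {H}.

H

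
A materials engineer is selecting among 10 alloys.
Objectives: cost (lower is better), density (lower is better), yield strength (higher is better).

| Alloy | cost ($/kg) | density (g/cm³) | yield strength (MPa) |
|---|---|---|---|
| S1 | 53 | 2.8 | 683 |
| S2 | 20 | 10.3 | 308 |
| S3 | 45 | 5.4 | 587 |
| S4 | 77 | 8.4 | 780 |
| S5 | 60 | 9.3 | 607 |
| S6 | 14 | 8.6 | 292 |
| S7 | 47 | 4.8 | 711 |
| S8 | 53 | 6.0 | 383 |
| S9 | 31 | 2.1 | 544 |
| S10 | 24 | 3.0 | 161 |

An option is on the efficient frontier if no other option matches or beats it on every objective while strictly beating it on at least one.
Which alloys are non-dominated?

S1, S2, S3, S4, S6, S7, S9, S10

S1: not dominated.
S2: not dominated.
S3: not dominated.
S4: not dominated (best yield strength).
S5: dominated by S1 (cost 53≤60, density 2.8≤9.3, yield strength 683≥607).
S6: not dominated (best cost).
S7: not dominated.
S8: dominated by S1 (cost 53≤53, density 2.8≤6.0, yield strength 683≥383).
S9: not dominated (best density).
S10: not dominated.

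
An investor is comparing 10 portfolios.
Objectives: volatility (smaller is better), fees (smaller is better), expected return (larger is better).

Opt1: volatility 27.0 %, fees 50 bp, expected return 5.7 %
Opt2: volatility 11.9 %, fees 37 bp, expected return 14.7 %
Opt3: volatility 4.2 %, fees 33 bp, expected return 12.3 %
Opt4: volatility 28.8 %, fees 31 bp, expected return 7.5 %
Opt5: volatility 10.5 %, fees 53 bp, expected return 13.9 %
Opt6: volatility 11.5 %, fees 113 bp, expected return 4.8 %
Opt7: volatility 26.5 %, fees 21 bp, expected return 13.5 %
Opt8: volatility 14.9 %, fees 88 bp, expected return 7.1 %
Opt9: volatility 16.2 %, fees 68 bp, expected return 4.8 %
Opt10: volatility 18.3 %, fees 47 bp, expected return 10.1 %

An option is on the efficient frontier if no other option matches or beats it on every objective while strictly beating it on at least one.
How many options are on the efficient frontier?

4

Opt1: dominated by Opt2 (volatility 11.9≤27.0, fees 37≤50, expected return 14.7≥5.7).
Opt2: not dominated (best expected return).
Opt3: not dominated (best volatility).
Opt4: dominated by Opt7 (volatility 26.5≤28.8, fees 21≤31, expected return 13.5≥7.5).
Opt5: not dominated.
Opt6: dominated by Opt3 (volatility 4.2≤11.5, fees 33≤113, expected return 12.3≥4.8).
Opt7: not dominated (best fees).
Opt8: dominated by Opt2 (volatility 11.9≤14.9, fees 37≤88, expected return 14.7≥7.1).
Opt9: dominated by Opt2 (volatility 11.9≤16.2, fees 37≤68, expected return 14.7≥4.8).
Opt10: dominated by Opt2 (volatility 11.9≤18.3, fees 37≤47, expected return 14.7≥10.1).
Pareto-optimal: Opt2, Opt3, Opt5, Opt7 → 4.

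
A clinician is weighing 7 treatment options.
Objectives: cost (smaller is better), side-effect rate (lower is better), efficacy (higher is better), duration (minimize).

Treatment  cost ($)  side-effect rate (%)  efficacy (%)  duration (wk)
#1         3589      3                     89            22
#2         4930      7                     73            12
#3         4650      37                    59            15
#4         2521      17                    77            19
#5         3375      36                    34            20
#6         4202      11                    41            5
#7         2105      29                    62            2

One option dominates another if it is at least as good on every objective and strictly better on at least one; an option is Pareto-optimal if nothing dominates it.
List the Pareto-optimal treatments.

#1: not dominated (best side-effect rate).
#2: not dominated.
#3: dominated by #7 (cost 2105≤4650, side-effect rate 29≤37, efficacy 62≥59, duration 2≤15).
#4: not dominated.
#5: dominated by #4 (cost 2521≤3375, side-effect rate 17≤36, efficacy 77≥34, duration 19≤20).
#6: not dominated.
#7: not dominated (best cost).

#1, #2, #4, #6, #7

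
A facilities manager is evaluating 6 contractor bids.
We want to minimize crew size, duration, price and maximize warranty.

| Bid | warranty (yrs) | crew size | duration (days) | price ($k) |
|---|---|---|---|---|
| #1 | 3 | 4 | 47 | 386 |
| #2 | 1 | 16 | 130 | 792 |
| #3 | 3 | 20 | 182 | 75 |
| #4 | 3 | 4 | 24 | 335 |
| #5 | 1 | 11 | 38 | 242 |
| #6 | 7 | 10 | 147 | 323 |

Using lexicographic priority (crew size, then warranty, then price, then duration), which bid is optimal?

First minimize crew size: best is 4, kept {#1, #4}.
Then maximize warranty: best is 3, kept {#1, #4}.
Then minimize price: best is 335, kept {#4}.

#4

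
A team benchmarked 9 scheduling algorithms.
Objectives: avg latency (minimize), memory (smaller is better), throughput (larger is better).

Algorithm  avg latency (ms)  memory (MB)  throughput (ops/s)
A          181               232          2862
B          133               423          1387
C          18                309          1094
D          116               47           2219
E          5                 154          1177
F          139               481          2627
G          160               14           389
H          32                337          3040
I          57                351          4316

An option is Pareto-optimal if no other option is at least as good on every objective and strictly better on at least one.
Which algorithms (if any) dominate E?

A: worse on avg latency (181 vs 5).
B: worse on avg latency (133 vs 5).
C: worse on avg latency (18 vs 5).
D: worse on avg latency (116 vs 5).
F: worse on avg latency (139 vs 5).
G: worse on avg latency (160 vs 5).
H: worse on avg latency (32 vs 5).
I: worse on avg latency (57 vs 5).
No option dominates E.

none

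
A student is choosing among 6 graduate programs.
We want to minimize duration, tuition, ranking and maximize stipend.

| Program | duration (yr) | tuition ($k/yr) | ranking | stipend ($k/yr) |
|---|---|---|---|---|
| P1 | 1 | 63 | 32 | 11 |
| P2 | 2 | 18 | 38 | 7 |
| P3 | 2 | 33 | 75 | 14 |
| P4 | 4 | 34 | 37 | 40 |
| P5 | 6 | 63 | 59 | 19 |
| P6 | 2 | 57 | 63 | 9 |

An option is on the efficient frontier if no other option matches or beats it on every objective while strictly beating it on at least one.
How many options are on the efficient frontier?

P1: not dominated (best duration).
P2: not dominated (best tuition).
P3: not dominated.
P4: not dominated (best stipend).
P5: dominated by P4 (duration 4≤6, tuition 34≤63, ranking 37≤59, stipend 40≥19).
P6: not dominated.
Pareto-optimal: P1, P2, P3, P4, P6 → 5.

5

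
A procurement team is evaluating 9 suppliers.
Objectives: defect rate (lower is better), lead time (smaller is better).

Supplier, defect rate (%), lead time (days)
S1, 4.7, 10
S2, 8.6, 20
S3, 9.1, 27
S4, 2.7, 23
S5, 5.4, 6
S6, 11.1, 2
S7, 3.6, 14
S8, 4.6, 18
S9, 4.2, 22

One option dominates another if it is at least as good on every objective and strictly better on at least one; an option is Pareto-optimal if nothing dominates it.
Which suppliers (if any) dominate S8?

S7

S7: defect rate 3.6≤4.6, lead time 14≤18 — dominates S8.
Others (S1, S2, S3, S4, S5, S6, S9) are each worse than S8 on at least one objective.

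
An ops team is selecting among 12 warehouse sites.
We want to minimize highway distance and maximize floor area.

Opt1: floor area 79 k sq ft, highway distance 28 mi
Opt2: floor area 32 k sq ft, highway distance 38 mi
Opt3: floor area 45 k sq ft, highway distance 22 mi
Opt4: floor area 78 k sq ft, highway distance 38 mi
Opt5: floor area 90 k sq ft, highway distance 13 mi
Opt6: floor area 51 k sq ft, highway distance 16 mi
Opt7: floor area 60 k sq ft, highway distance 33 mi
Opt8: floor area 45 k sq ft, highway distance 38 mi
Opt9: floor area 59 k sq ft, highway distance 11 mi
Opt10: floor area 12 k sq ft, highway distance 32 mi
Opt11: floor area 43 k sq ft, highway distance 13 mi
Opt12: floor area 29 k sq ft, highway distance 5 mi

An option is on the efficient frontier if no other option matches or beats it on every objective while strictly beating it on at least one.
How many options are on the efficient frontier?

Opt1: dominated by Opt5 (floor area 90≥79, highway distance 13≤28).
Opt2: dominated by Opt1 (floor area 79≥32, highway distance 28≤38).
Opt3: dominated by Opt5 (floor area 90≥45, highway distance 13≤22).
Opt4: dominated by Opt1 (floor area 79≥78, highway distance 28≤38).
Opt5: not dominated (best floor area).
Opt6: dominated by Opt5 (floor area 90≥51, highway distance 13≤16).
Opt7: dominated by Opt1 (floor area 79≥60, highway distance 28≤33).
Opt8: dominated by Opt1 (floor area 79≥45, highway distance 28≤38).
Opt9: not dominated.
Opt10: dominated by Opt1 (floor area 79≥12, highway distance 28≤32).
Opt11: dominated by Opt5 (floor area 90≥43, highway distance 13≤13).
Opt12: not dominated (best highway distance).
Pareto-optimal: Opt5, Opt9, Opt12 → 3.

3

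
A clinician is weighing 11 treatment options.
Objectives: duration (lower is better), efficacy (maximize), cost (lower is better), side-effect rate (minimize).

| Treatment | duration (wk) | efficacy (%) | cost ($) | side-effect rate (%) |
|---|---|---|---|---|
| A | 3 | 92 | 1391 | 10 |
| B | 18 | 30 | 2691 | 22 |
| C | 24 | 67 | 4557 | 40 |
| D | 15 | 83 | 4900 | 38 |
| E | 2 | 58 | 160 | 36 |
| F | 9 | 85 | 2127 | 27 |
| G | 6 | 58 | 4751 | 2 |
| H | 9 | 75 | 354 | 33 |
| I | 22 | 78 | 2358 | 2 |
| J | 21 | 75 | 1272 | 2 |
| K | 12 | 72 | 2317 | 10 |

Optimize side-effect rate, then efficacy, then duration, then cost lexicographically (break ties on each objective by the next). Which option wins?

I

First minimize side-effect rate: best is 2, kept {G, I, J}.
Then maximize efficacy: best is 78, kept {I}.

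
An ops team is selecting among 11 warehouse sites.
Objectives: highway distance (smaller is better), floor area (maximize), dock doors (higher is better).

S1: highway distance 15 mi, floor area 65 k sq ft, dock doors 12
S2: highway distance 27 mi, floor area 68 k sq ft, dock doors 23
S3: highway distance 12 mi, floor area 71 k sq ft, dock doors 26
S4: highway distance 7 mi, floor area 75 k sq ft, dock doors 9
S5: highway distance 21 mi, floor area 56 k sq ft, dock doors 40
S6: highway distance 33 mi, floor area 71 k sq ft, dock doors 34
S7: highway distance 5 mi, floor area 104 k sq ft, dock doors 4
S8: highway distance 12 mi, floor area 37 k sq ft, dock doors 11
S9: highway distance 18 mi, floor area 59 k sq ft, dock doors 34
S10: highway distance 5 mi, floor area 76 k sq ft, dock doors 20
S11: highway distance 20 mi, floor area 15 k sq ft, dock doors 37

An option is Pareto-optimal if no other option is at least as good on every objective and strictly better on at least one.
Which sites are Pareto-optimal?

S3, S5, S6, S7, S9, S10, S11

S1: dominated by S3 (highway distance 12≤15, floor area 71≥65, dock doors 26≥12).
S2: dominated by S3 (highway distance 12≤27, floor area 71≥68, dock doors 26≥23).
S3: not dominated.
S4: dominated by S10 (highway distance 5≤7, floor area 76≥75, dock doors 20≥9).
S5: not dominated (best dock doors).
S6: not dominated.
S7: not dominated (best floor area).
S8: dominated by S3 (highway distance 12≤12, floor area 71≥37, dock doors 26≥11).
S9: not dominated.
S10: not dominated.
S11: not dominated.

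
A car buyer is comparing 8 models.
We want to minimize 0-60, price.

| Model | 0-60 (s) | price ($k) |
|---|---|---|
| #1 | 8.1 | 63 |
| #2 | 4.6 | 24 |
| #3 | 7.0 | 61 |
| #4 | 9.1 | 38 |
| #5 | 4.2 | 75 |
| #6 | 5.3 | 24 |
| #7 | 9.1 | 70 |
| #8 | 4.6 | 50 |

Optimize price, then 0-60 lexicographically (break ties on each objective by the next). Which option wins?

First minimize price: best is 24, kept {#2, #6}.
Then minimize 0-60: best is 4.6, kept {#2}.

#2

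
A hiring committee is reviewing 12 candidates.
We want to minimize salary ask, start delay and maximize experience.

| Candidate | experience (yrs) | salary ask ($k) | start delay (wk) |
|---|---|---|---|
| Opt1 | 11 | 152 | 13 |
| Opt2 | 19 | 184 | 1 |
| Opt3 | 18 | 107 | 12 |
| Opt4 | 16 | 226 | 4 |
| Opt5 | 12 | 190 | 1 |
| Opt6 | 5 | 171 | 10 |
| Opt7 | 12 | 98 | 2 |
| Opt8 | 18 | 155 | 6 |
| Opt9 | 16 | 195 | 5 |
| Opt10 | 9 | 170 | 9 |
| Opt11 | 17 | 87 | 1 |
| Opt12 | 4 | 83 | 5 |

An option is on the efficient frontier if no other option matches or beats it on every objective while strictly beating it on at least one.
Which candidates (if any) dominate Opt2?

none

Opt1: worse on experience (11 vs 19).
Opt3: worse on experience (18 vs 19).
Opt4: worse on experience (16 vs 19).
Opt5: worse on experience (12 vs 19).
Opt6: worse on experience (5 vs 19).
Opt7: worse on experience (12 vs 19).
Opt8: worse on experience (18 vs 19).
Opt9: worse on experience (16 vs 19).
Opt10: worse on experience (9 vs 19).
Opt11: worse on experience (17 vs 19).
Opt12: worse on experience (4 vs 19).
No option dominates Opt2.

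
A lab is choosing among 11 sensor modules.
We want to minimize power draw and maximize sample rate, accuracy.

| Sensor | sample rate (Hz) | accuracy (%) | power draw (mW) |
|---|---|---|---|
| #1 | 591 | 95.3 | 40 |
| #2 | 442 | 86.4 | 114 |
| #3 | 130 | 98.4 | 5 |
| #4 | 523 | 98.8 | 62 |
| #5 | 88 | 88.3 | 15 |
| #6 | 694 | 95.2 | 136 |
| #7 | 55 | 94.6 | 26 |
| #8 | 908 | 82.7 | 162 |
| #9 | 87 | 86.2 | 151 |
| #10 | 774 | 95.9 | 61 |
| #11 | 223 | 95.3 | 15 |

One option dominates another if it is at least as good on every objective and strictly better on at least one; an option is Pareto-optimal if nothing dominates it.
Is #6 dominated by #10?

#10 vs #6: sample rate 774≥694, accuracy 95.9≥95.2, power draw 61≤136 — #10 is at least as good on every objective with at least one strict improvement.

Yes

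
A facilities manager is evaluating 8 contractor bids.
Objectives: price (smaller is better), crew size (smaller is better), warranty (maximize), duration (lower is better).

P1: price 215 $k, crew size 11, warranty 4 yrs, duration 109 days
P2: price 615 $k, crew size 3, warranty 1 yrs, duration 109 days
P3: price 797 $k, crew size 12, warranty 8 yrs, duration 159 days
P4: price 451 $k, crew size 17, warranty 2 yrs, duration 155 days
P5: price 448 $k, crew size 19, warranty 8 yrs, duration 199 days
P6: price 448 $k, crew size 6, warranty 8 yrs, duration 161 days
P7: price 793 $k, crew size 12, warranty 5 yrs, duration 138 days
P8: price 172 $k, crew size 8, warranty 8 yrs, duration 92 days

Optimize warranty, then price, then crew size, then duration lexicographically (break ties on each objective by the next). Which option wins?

P8

First maximize warranty: best is 8, kept {P3, P5, P6, P8}.
Then minimize price: best is 172, kept {P8}.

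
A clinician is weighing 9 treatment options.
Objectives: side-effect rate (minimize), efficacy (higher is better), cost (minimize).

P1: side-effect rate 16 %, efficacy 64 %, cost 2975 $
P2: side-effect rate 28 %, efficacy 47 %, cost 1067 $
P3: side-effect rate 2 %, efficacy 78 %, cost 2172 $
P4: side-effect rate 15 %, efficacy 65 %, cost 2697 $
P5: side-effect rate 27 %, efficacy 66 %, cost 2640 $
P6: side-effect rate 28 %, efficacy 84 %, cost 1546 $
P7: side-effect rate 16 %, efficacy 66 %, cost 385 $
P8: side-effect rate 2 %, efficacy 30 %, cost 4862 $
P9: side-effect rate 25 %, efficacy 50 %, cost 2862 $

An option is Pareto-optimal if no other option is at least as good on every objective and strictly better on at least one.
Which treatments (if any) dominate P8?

P3: side-effect rate 2≤2, efficacy 78≥30, cost 2172≤4862 — dominates P8.
Others (P1, P2, P4, P5, P6, P7, P9) are each worse than P8 on at least one objective.

P3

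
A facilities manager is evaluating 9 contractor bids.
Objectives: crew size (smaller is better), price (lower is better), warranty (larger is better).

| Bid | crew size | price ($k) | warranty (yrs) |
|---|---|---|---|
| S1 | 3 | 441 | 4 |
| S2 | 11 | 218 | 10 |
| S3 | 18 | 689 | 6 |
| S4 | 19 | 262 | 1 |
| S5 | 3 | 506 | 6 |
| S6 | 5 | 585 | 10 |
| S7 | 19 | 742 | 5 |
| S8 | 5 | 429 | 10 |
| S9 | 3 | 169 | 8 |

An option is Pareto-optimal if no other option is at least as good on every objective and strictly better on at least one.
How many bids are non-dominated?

S1: dominated by S9 (crew size 3≤3, price 169≤441, warranty 8≥4).
S2: not dominated.
S3: dominated by S2 (crew size 11≤18, price 218≤689, warranty 10≥6).
S4: dominated by S2 (crew size 11≤19, price 218≤262, warranty 10≥1).
S5: dominated by S9 (crew size 3≤3, price 169≤506, warranty 8≥6).
S6: dominated by S8 (crew size 5≤5, price 429≤585, warranty 10≥10).
S7: dominated by S2 (crew size 11≤19, price 218≤742, warranty 10≥5).
S8: not dominated.
S9: not dominated (best price).
Pareto-optimal: S2, S8, S9 → 3.

3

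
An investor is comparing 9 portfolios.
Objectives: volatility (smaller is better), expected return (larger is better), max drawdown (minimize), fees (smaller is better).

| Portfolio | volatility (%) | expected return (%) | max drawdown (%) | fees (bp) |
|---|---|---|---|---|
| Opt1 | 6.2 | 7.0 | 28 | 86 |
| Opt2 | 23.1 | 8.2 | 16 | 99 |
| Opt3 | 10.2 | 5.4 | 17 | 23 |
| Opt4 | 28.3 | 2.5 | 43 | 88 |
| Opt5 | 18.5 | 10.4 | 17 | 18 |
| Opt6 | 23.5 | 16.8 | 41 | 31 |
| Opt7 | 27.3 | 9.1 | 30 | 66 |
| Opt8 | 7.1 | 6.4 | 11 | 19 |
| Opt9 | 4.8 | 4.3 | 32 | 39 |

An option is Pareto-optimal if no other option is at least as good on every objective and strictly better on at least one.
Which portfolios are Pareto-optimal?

Opt1: not dominated.
Opt2: not dominated.
Opt3: dominated by Opt8 (volatility 7.1≤10.2, expected return 6.4≥5.4, max drawdown 11≤17, fees 19≤23).
Opt4: dominated by Opt1 (volatility 6.2≤28.3, expected return 7.0≥2.5, max drawdown 28≤43, fees 86≤88).
Opt5: not dominated (best fees).
Opt6: not dominated (best expected return).
Opt7: dominated by Opt5 (volatility 18.5≤27.3, expected return 10.4≥9.1, max drawdown 17≤30, fees 18≤66).
Opt8: not dominated (best max drawdown).
Opt9: not dominated (best volatility).

Opt1, Opt2, Opt5, Opt6, Opt8, Opt9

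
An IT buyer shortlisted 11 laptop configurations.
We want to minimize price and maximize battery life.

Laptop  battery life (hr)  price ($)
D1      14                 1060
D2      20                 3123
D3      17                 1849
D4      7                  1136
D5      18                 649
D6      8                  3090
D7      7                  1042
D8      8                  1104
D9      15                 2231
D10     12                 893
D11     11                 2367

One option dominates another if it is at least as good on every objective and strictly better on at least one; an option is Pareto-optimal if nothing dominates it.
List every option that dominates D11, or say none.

D1: battery life 14≥11, price 1060≤2367 — dominates D11.
D3: battery life 17≥11, price 1849≤2367 — dominates D11.
D5: battery life 18≥11, price 649≤2367 — dominates D11.
D9: battery life 15≥11, price 2231≤2367 — dominates D11.
D10: battery life 12≥11, price 893≤2367 — dominates D11.
Others (D2, D4, D6, D7, D8) are each worse than D11 on at least one objective.

D1, D3, D5, D9, D10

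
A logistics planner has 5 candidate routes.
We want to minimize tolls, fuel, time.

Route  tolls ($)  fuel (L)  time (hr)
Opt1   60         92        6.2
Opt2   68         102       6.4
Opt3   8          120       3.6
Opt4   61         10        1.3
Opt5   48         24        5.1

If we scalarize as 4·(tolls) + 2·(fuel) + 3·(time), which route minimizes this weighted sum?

Opt5

Opt1: 4·60 + 2·92 + 3·6.2 = 442.6
Opt2: 4·68 + 2·102 + 3·6.4 = 495.2
Opt3: 4·8 + 2·120 + 3·3.6 = 282.8
Opt4: 4·61 + 2·10 + 3·1.3 = 267.9
Opt5: 4·48 + 2·24 + 3·5.1 = 255.3
Lowest: Opt5 at 255.3.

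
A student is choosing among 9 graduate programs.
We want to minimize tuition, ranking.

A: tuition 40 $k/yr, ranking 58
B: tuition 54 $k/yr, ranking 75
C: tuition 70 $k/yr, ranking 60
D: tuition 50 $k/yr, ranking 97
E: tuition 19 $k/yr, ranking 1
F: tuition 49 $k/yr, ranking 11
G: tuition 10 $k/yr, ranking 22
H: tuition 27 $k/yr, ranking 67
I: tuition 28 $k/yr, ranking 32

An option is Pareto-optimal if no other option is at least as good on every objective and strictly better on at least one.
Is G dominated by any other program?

No

A: worse on tuition (40 vs 10).
B: worse on tuition (54 vs 10).
C: worse on tuition (70 vs 10).
D: worse on tuition (50 vs 10).
E: worse on tuition (19 vs 10).
F: worse on tuition (49 vs 10).
H: worse on tuition (27 vs 10).
I: worse on tuition (28 vs 10).
No option is at least as good as G on every objective and strictly better on one.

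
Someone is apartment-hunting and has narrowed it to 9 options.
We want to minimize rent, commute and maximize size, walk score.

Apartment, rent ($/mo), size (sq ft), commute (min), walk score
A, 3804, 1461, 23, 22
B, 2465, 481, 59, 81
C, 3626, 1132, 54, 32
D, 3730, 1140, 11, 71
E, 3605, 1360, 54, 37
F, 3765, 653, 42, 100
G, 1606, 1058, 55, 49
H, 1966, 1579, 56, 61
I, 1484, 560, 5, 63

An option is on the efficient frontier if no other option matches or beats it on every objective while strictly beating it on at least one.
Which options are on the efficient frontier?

A: not dominated.
B: not dominated.
C: dominated by E (rent 3605≤3626, size 1360≥1132, commute 54≤54, walk score 37≥32).
D: not dominated.
E: not dominated.
F: not dominated (best walk score).
G: not dominated.
H: not dominated (best size).
I: not dominated (best rent).

A, B, D, E, F, G, H, I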